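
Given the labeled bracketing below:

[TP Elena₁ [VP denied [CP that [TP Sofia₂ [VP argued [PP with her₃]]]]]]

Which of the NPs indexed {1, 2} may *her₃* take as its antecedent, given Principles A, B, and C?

{1}

*her* is a pronoun, so Principle B applies: it must be free in its binding domain.
Binding domain of *her₃*: the embedded TP, whose subject is Sofia₂.
*Elena₁* c-commands the pronoun but from outside its binding domain, and is not c-commanded by it → coindexation permitted.
*Sofia₂* c-commands the pronoun within its binding domain → coindexation would violate Principle B.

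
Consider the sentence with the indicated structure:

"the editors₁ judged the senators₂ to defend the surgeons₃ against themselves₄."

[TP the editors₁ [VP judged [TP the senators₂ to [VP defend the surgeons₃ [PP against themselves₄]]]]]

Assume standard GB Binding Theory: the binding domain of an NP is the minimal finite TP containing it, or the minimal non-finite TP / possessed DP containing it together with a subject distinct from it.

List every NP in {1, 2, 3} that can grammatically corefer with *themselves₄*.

{2, 3}

*themselves* is an anaphor, so Principle A applies: it must be bound in its binding domain.
Binding domain of *themselves₄*: the embedded TP, whose subject is the senators₂.
*the editors₁* c-commands the anaphor but is outside its binding domain → cannot satisfy Principle A.
*the senators₂* c-commands the anaphor within its binding domain → licit binder.
*the surgeons₃* c-commands the anaphor within its binding domain → licit binder.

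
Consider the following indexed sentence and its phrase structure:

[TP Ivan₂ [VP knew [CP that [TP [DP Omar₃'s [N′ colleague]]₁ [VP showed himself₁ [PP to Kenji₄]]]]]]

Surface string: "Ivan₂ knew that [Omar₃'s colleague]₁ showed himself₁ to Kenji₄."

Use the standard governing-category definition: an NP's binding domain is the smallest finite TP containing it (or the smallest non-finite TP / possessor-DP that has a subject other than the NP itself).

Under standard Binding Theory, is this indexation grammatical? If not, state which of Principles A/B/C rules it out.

The two coindexed NPs are *[Omar₃'s colleague]₁* and *himself₁*.
*himself₁* is an anaphor; its binding domain is the embedded TP, whose subject is [Omar₃'s colleague]₁. *[Omar₃'s colleague]₁* c-commands it within that domain and shares its index, so Principle A is satisfied.
*[Omar₃'s colleague]₁* is an R-expression; *himself₁* does not c-command it, and no other NP shares its index, so Principle C is satisfied.
All principles are respected.

grammatical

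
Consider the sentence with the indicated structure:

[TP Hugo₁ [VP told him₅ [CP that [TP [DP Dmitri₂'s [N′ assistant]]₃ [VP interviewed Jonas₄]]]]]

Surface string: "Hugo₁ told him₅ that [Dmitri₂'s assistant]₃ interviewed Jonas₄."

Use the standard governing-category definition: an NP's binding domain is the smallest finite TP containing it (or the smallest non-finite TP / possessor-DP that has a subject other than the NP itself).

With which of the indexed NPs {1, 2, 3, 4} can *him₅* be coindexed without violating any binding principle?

*him* is a pronoun, so Principle B applies: it must be free in its binding domain.
Binding domain of *him₅*: the matrix TP, whose subject is Hugo₁.
*Hugo₁* c-commands the pronoun within its binding domain → coindexation would violate Principle B.
*Dmitri₂*: the pronoun c-commands this R-expression → coindexation would violate Principle C on *Dmitri₂*.
*[Dmitri₂'s assistant]₃*: the pronoun c-commands this R-expression → coindexation would violate Principle C on *[Dmitri₂'s assistant]₃*.
*Jonas₄*: the pronoun c-commands this R-expression → coindexation would violate Principle C on *Jonas₄*.

none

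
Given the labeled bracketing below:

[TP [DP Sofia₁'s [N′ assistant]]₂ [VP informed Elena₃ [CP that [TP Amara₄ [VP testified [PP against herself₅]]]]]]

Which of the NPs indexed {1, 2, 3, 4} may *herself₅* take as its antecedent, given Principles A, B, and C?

*herself* is an anaphor, so Principle A applies: it must be bound in its binding domain.
Binding domain of *herself₅*: the embedded TP, whose subject is Amara₄.
*Sofia₁* does not c-command the anaphor → cannot bind it.
*[Sofia₁'s assistant]₂* c-commands the anaphor but is outside its binding domain → cannot satisfy Principle A.
*Elena₃* c-commands the anaphor but is outside its binding domain → cannot satisfy Principle A.
*Amara₄* c-commands the anaphor within its binding domain → licit binder.

{4}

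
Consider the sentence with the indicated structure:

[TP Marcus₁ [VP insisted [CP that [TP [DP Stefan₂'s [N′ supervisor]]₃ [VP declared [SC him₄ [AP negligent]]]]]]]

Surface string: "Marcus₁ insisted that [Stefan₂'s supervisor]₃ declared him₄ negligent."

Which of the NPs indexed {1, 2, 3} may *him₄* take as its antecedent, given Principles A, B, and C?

*him* is a pronoun, so Principle B applies: it must be free in its binding domain.
Binding domain of *him₄*: the embedded TP, whose subject is [Stefan₂'s supervisor]₃.
*Marcus₁* c-commands the pronoun but from outside its binding domain, and is not c-commanded by it → coindexation permitted.
*Stefan₂* and the pronoun do not c-command one another → neither Principle B nor Principle C is at stake; coindexation permitted.
*[Stefan₂'s supervisor]₃* c-commands the pronoun within its binding domain → coindexation would violate Principle B.

{1, 2}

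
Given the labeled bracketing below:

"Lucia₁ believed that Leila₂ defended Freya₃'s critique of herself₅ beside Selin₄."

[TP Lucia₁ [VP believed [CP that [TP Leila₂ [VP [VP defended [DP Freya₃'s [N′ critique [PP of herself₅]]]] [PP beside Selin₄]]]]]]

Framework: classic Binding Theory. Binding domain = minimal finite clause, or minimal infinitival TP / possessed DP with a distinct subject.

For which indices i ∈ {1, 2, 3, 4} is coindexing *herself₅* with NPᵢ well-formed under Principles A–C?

{3}

*herself* is an anaphor, so Principle A applies: it must be bound in its binding domain.
Binding domain of *herself₅*: the possessed DP, whose subject is Freya₃.
*Lucia₁* c-commands the anaphor but is outside its binding domain → cannot satisfy Principle A.
*Leila₂* c-commands the anaphor but is outside its binding domain → cannot satisfy Principle A.
*Freya₃* c-commands the anaphor within its binding domain → licit binder.
*Selin₄* does not c-command the anaphor → cannot bind it.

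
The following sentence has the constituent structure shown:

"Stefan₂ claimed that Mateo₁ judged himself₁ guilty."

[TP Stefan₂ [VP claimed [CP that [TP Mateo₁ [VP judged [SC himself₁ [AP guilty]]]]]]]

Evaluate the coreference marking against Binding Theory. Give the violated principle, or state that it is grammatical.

The two coindexed NPs are *Mateo₁* and *himself₁*.
*himself₁* is an anaphor; its binding domain is the embedded TP, whose subject is Mateo₁. *Mateo₁* c-commands it within that domain and shares its index, so Principle A is satisfied.
*Mateo₁* is an R-expression; *himself₁* does not c-command it, and no other NP shares its index, so Principle C is satisfied.
All principles are respected.

grammatical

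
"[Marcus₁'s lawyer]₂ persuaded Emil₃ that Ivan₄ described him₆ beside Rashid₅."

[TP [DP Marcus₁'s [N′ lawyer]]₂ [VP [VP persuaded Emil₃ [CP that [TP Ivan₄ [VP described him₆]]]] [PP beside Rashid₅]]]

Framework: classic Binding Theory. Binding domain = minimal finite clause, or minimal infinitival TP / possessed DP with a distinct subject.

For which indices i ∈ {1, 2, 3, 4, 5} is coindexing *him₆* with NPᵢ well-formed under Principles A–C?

{1, 2, 3, 5}

*him* is a pronoun, so Principle B applies: it must be free in its binding domain.
Binding domain of *him₆*: the embedded TP, whose subject is Ivan₄.
*Marcus₁* and the pronoun do not c-command one another → neither Principle B nor Principle C is at stake; coindexation permitted.
*[Marcus₁'s lawyer]₂* c-commands the pronoun but from outside its binding domain, and is not c-commanded by it → coindexation permitted.
*Emil₃* c-commands the pronoun but from outside its binding domain, and is not c-commanded by it → coindexation permitted.
*Ivan₄* c-commands the pronoun within its binding domain → coindexation would violate Principle B.
*Rashid₅* and the pronoun do not c-command one another → neither Principle B nor Principle C is at stake; coindexation permitted.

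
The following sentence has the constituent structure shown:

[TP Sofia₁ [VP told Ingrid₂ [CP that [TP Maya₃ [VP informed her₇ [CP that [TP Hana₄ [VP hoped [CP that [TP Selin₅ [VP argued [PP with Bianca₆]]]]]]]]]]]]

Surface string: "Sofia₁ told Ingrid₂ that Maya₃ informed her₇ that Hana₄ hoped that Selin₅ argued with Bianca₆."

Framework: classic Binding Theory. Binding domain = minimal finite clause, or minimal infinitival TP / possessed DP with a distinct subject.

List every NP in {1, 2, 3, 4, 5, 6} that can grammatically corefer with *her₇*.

{1, 2}

*her* is a pronoun, so Principle B applies: it must be free in its binding domain.
Binding domain of *her₇*: the embedded TP, whose subject is Maya₃.
*Sofia₁* c-commands the pronoun but from outside its binding domain, and is not c-commanded by it → coindexation permitted.
*Ingrid₂* c-commands the pronoun but from outside its binding domain, and is not c-commanded by it → coindexation permitted.
*Maya₃* c-commands the pronoun within its binding domain → coindexation would violate Principle B.
*Hana₄*: the pronoun c-commands this R-expression → coindexation would violate Principle C on *Hana₄*.
*Selin₅*: the pronoun c-commands this R-expression → coindexation would violate Principle C on *Selin₅*.
*Bianca₆*: the pronoun c-commands this R-expression → coindexation would violate Principle C on *Bianca₆*.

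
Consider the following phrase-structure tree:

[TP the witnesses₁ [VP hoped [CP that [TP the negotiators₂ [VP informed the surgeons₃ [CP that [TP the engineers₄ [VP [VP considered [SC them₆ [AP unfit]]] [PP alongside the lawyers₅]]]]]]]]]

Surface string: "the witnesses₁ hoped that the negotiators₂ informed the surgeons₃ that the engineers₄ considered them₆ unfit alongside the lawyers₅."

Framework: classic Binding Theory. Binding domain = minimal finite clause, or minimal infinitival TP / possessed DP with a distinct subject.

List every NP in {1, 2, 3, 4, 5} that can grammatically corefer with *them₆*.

{1, 2, 3, 5}

*them* is a pronoun, so Principle B applies: it must be free in its binding domain.
Binding domain of *them₆*: the embedded TP, whose subject is the engineers₄.
*the witnesses₁* c-commands the pronoun but from outside its binding domain, and is not c-commanded by it → coindexation permitted.
*the negotiators₂* c-commands the pronoun but from outside its binding domain, and is not c-commanded by it → coindexation permitted.
*the surgeons₃* c-commands the pronoun but from outside its binding domain, and is not c-commanded by it → coindexation permitted.
*the engineers₄* c-commands the pronoun within its binding domain → coindexation would violate Principle B.
*the lawyers₅* and the pronoun do not c-command one another → neither Principle B nor Principle C is at stake; coindexation permitted.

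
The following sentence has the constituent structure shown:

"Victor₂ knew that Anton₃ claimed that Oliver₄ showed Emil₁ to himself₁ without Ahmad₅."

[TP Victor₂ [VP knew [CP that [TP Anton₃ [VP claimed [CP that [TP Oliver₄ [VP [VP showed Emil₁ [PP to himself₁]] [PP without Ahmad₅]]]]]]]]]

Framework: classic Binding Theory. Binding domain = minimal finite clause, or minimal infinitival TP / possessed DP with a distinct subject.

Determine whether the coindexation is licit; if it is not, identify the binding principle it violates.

grammatical

The two coindexed NPs are *Emil₁* and *himself₁*.
*himself₁* is an anaphor; its binding domain is the embedded TP, whose subject is Oliver₄. *Emil₁* c-commands it within that domain and shares its index, so Principle A is satisfied.
*Emil₁* is an R-expression; *himself₁* does not c-command it, and no other NP shares its index, so Principle C is satisfied.
All principles are respected.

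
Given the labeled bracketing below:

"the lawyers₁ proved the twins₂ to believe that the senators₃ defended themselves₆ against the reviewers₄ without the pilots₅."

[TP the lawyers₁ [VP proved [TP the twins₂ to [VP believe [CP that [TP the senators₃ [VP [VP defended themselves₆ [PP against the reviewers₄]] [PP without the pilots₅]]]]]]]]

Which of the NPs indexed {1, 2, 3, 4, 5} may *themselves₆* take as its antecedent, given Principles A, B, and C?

{3}

*themselves* is an anaphor, so Principle A applies: it must be bound in its binding domain.
Binding domain of *themselves₆*: the embedded TP, whose subject is the senators₃.
*the lawyers₁* c-commands the anaphor but is outside its binding domain → cannot satisfy Principle A.
*the twins₂* c-commands the anaphor but is outside its binding domain → cannot satisfy Principle A.
*the senators₃* c-commands the anaphor within its binding domain → licit binder.
*the reviewers₄* does not c-command the anaphor → cannot bind it.
*the pilots₅* does not c-command the anaphor → cannot bind it.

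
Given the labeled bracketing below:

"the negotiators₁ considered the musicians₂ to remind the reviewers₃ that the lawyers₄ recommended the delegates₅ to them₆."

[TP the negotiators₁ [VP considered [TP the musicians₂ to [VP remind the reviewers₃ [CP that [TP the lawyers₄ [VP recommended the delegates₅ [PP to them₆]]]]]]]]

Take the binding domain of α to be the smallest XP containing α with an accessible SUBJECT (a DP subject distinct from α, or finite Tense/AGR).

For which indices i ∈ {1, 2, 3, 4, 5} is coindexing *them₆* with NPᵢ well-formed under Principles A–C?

{1, 2, 3}

*them* is a pronoun, so Principle B applies: it must be free in its binding domain.
Binding domain of *them₆*: the embedded TP, whose subject is the lawyers₄.
*the negotiators₁* c-commands the pronoun but from outside its binding domain, and is not c-commanded by it → coindexation permitted.
*the musicians₂* c-commands the pronoun but from outside its binding domain, and is not c-commanded by it → coindexation permitted.
*the reviewers₃* c-commands the pronoun but from outside its binding domain, and is not c-commanded by it → coindexation permitted.
*the lawyers₄* c-commands the pronoun within its binding domain → coindexation would violate Principle B.
*the delegates₅* c-commands the pronoun within its binding domain → coindexation would violate Principle B.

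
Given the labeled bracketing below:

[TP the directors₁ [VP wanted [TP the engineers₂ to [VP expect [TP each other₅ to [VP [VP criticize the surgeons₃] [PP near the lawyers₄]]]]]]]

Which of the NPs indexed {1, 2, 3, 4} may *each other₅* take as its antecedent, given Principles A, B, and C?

{2}

*each other* is an anaphor, so Principle A applies: it must be bound in its binding domain.
Binding domain of *each other₅*: the embedded TP, whose subject is the engineers₂.
*the directors₁* c-commands the anaphor but is outside its binding domain → cannot satisfy Principle A.
*the engineers₂* c-commands the anaphor within its binding domain → licit binder.
*the surgeons₃* does not c-command the anaphor → cannot bind it.
*the lawyers₄* does not c-command the anaphor → cannot bind it.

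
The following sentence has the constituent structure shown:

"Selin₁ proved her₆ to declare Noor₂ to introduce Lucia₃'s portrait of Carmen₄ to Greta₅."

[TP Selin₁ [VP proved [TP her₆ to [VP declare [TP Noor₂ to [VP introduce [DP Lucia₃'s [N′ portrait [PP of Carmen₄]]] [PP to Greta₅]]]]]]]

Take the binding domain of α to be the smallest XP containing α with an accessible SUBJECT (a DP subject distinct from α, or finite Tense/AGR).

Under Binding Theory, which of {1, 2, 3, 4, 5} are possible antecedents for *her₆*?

*her* is a pronoun, so Principle B applies: it must be free in its binding domain.
Binding domain of *her₆*: the matrix TP, whose subject is Selin₁.
*Selin₁* c-commands the pronoun within its binding domain → coindexation would violate Principle B.
*Noor₂*: the pronoun c-commands this R-expression → coindexation would violate Principle C on *Noor₂*.
*Lucia₃*: the pronoun c-commands this R-expression → coindexation would violate Principle C on *Lucia₃*.
*Carmen₄*: the pronoun c-commands this R-expression → coindexation would violate Principle C on *Carmen₄*.
*Greta₅*: the pronoun c-commands this R-expression → coindexation would violate Principle C on *Greta₅*.

none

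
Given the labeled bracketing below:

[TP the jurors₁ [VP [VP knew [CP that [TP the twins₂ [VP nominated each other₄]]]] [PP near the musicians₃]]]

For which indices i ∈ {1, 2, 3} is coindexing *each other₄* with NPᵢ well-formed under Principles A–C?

*each other* is an anaphor, so Principle A applies: it must be bound in its binding domain.
Binding domain of *each other₄*: the embedded TP, whose subject is the twins₂.
*the jurors₁* c-commands the anaphor but is outside its binding domain → cannot satisfy Principle A.
*the twins₂* c-commands the anaphor within its binding domain → licit binder.
*the musicians₃* does not c-command the anaphor → cannot bind it.

{2}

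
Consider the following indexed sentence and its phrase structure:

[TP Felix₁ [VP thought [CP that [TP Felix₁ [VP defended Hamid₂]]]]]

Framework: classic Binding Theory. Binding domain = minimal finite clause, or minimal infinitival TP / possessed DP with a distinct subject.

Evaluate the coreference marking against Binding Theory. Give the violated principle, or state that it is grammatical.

The two coindexed NPs are *Felix₁* (the higher occurrence) and *Felix₁* (the lower occurrence).
*Felix₁* (the lower occurrence) is an R-expression. Principle C requires it to be free everywhere.
*Felix₁* (the higher occurrence) c-commands it and carries the same index.
The R-expression is bound → Principle C violation.

Principle C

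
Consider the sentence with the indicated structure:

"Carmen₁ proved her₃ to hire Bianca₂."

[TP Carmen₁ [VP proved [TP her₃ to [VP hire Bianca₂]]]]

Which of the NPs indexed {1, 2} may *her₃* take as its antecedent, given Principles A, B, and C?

*her* is a pronoun, so Principle B applies: it must be free in its binding domain.
Binding domain of *her₃*: the matrix TP, whose subject is Carmen₁.
*Carmen₁* c-commands the pronoun within its binding domain → coindexation would violate Principle B.
*Bianca₂*: the pronoun c-commands this R-expression → coindexation would violate Principle C on *Bianca₂*.

none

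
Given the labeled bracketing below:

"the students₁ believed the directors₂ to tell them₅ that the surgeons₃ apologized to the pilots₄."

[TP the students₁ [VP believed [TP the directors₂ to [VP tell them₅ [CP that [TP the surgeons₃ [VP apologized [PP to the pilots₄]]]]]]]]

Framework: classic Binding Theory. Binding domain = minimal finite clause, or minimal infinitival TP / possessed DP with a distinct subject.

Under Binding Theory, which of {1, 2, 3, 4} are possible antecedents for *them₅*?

{1}

*them* is a pronoun, so Principle B applies: it must be free in its binding domain.
Binding domain of *them₅*: the embedded TP, whose subject is the directors₂.
*the students₁* c-commands the pronoun but from outside its binding domain, and is not c-commanded by it → coindexation permitted.
*the directors₂* c-commands the pronoun within its binding domain → coindexation would violate Principle B.
*the surgeons₃*: the pronoun c-commands this R-expression → coindexation would violate Principle C on *the surgeons₃*.
*the pilots₄*: the pronoun c-commands this R-expression → coindexation would violate Principle C on *the pilots₄*.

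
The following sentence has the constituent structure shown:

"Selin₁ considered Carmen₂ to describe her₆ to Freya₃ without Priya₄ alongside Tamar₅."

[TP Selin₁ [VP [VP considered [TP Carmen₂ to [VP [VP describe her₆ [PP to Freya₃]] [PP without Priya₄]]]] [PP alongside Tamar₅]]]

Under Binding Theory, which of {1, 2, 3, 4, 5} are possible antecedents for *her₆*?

*her* is a pronoun, so Principle B applies: it must be free in its binding domain.
Binding domain of *her₆*: the embedded TP, whose subject is Carmen₂.
*Selin₁* c-commands the pronoun but from outside its binding domain, and is not c-commanded by it → coindexation permitted.
*Carmen₂* c-commands the pronoun within its binding domain → coindexation would violate Principle B.
*Freya₃*: the pronoun c-commands this R-expression → coindexation would violate Principle C on *Freya₃*.
*Priya₄* and the pronoun do not c-command one another → neither Principle B nor Principle C is at stake; coindexation permitted.
*Tamar₅* and the pronoun do not c-command one another → neither Principle B nor Principle C is at stake; coindexation permitted.

{1, 4, 5}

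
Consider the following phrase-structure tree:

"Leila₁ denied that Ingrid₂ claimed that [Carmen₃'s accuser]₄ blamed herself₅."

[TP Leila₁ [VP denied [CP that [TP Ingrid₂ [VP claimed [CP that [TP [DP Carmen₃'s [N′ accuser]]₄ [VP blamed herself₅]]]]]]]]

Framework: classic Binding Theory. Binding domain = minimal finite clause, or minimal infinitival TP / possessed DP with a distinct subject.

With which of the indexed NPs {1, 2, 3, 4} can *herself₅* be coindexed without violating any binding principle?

{4}

*herself* is an anaphor, so Principle A applies: it must be bound in its binding domain.
Binding domain of *herself₅*: the embedded TP, whose subject is [Carmen₃'s accuser]₄.
*Leila₁* c-commands the anaphor but is outside its binding domain → cannot satisfy Principle A.
*Ingrid₂* c-commands the anaphor but is outside its binding domain → cannot satisfy Principle A.
*Carmen₃* does not c-command the anaphor → cannot bind it.
*[Carmen₃'s accuser]₄* c-commands the anaphor within its binding domain → licit binder.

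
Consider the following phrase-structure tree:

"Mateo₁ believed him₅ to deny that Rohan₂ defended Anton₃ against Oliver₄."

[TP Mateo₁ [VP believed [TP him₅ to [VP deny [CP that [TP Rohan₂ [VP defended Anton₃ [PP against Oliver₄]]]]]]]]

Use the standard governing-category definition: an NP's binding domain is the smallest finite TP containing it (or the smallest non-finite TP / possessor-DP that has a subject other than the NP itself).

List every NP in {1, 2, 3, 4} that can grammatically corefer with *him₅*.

none

*him* is a pronoun, so Principle B applies: it must be free in its binding domain.
Binding domain of *him₅*: the matrix TP, whose subject is Mateo₁.
*Mateo₁* c-commands the pronoun within its binding domain → coindexation would violate Principle B.
*Rohan₂*: the pronoun c-commands this R-expression → coindexation would violate Principle C on *Rohan₂*.
*Anton₃*: the pronoun c-commands this R-expression → coindexation would violate Principle C on *Anton₃*.
*Oliver₄*: the pronoun c-commands this R-expression → coindexation would violate Principle C on *Oliver₄*.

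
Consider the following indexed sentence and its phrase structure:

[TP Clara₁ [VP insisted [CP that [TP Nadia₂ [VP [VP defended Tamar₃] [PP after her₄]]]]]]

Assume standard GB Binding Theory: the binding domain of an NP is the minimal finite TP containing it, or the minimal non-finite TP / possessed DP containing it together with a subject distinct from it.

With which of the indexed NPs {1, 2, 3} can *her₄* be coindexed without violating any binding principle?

*her* is a pronoun, so Principle B applies: it must be free in its binding domain.
Binding domain of *her₄*: the embedded TP, whose subject is Nadia₂.
*Clara₁* c-commands the pronoun but from outside its binding domain, and is not c-commanded by it → coindexation permitted.
*Nadia₂* c-commands the pronoun within its binding domain → coindexation would violate Principle B.
*Tamar₃* and the pronoun do not c-command one another → neither Principle B nor Principle C is at stake; coindexation permitted.

{1, 3}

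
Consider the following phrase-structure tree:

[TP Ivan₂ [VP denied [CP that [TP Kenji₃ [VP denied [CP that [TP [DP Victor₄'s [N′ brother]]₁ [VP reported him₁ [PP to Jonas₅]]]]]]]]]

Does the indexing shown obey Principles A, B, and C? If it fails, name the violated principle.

Principle B

The two coindexed NPs are *[Victor₄'s brother]₁* and *him₁*.
*him₁* is a pronoun. Its binding domain is the embedded TP, whose subject is [Victor₄'s brother]₁.
*[Victor₄'s brother]₁* c-commands it within that domain and carries the same index.
The pronoun is locally bound → Principle B violation.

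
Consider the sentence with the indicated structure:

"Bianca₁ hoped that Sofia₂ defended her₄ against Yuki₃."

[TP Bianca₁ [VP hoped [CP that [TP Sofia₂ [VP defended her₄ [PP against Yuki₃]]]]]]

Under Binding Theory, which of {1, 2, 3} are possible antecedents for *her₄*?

*her* is a pronoun, so Principle B applies: it must be free in its binding domain.
Binding domain of *her₄*: the embedded TP, whose subject is Sofia₂.
*Bianca₁* c-commands the pronoun but from outside its binding domain, and is not c-commanded by it → coindexation permitted.
*Sofia₂* c-commands the pronoun within its binding domain → coindexation would violate Principle B.
*Yuki₃*: the pronoun c-commands this R-expression → coindexation would violate Principle C on *Yuki₃*.

{1}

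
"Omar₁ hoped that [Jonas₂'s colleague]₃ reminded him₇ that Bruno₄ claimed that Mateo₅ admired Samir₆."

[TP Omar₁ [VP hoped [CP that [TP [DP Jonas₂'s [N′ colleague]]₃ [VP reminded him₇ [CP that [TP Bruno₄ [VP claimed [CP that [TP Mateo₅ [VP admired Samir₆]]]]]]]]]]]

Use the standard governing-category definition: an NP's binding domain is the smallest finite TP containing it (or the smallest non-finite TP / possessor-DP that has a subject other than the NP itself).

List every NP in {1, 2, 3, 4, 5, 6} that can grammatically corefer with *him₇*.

*him* is a pronoun, so Principle B applies: it must be free in its binding domain.
Binding domain of *him₇*: the embedded TP, whose subject is [Jonas₂'s colleague]₃.
*Omar₁* c-commands the pronoun but from outside its binding domain, and is not c-commanded by it → coindexation permitted.
*Jonas₂* and the pronoun do not c-command one another → neither Principle B nor Principle C is at stake; coindexation permitted.
*[Jonas₂'s colleague]₃* c-commands the pronoun within its binding domain → coindexation would violate Principle B.
*Bruno₄*: the pronoun c-commands this R-expression → coindexation would violate Principle C on *Bruno₄*.
*Mateo₅*: the pronoun c-commands this R-expression → coindexation would violate Principle C on *Mateo₅*.
*Samir₆*: the pronoun c-commands this R-expression → coindexation would violate Principle C on *Samir₆*.

{1, 2}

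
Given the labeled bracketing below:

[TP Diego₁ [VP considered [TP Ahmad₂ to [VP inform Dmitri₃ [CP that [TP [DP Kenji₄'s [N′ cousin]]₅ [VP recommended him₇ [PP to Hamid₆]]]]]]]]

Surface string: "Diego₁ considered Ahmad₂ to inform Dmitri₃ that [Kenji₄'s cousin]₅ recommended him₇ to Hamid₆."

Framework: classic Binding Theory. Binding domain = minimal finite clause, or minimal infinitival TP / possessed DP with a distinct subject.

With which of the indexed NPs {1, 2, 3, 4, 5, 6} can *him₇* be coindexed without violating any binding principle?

{1, 2, 3, 4}

*him* is a pronoun, so Principle B applies: it must be free in its binding domain.
Binding domain of *him₇*: the embedded TP, whose subject is [Kenji₄'s cousin]₅.
*Diego₁* c-commands the pronoun but from outside its binding domain, and is not c-commanded by it → coindexation permitted.
*Ahmad₂* c-commands the pronoun but from outside its binding domain, and is not c-commanded by it → coindexation permitted.
*Dmitri₃* c-commands the pronoun but from outside its binding domain, and is not c-commanded by it → coindexation permitted.
*Kenji₄* and the pronoun do not c-command one another → neither Principle B nor Principle C is at stake; coindexation permitted.
*[Kenji₄'s cousin]₅* c-commands the pronoun within its binding domain → coindexation would violate Principle B.
*Hamid₆*: the pronoun c-commands this R-expression → coindexation would violate Principle C on *Hamid₆*.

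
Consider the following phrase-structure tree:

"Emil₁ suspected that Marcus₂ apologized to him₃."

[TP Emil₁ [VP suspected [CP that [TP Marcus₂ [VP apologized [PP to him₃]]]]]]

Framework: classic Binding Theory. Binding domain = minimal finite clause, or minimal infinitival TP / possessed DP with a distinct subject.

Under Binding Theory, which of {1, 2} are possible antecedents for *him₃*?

{1}

*him* is a pronoun, so Principle B applies: it must be free in its binding domain.
Binding domain of *him₃*: the embedded TP, whose subject is Marcus₂.
*Emil₁* c-commands the pronoun but from outside its binding domain, and is not c-commanded by it → coindexation permitted.
*Marcus₂* c-commands the pronoun within its binding domain → coindexation would violate Principle B.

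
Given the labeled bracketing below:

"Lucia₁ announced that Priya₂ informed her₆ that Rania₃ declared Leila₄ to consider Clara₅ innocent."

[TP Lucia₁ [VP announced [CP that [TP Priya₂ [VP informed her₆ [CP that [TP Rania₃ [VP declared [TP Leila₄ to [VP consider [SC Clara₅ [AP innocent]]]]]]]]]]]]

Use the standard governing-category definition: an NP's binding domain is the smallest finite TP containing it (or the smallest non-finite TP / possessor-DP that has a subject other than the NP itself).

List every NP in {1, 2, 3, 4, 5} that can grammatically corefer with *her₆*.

*her* is a pronoun, so Principle B applies: it must be free in its binding domain.
Binding domain of *her₆*: the embedded TP, whose subject is Priya₂.
*Lucia₁* c-commands the pronoun but from outside its binding domain, and is not c-commanded by it → coindexation permitted.
*Priya₂* c-commands the pronoun within its binding domain → coindexation would violate Principle B.
*Rania₃*: the pronoun c-commands this R-expression → coindexation would violate Principle C on *Rania₃*.
*Leila₄*: the pronoun c-commands this R-expression → coindexation would violate Principle C on *Leila₄*.
*Clara₅*: the pronoun c-commands this R-expression → coindexation would violate Principle C on *Clara₅*.

{1}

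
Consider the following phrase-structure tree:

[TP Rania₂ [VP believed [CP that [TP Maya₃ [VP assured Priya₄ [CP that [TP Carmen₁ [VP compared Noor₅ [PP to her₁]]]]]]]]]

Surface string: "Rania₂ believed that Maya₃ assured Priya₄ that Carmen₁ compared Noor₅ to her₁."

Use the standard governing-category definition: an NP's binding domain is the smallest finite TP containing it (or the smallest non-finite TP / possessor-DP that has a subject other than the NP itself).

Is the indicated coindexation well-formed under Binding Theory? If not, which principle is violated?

The two coindexed NPs are *Carmen₁* and *her₁*.
*her₁* is a pronoun. Its binding domain is the embedded TP, whose subject is Carmen₁.
*Carmen₁* c-commands it within that domain and carries the same index.
The pronoun is locally bound → Principle B violation.

Principle B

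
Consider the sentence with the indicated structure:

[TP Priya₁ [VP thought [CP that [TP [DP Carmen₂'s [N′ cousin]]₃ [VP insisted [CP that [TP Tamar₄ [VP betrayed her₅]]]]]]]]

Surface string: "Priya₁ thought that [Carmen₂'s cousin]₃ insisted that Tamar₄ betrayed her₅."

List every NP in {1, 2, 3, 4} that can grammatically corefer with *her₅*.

{1, 2, 3}

*her* is a pronoun, so Principle B applies: it must be free in its binding domain.
Binding domain of *her₅*: the embedded TP, whose subject is Tamar₄.
*Priya₁* c-commands the pronoun but from outside its binding domain, and is not c-commanded by it → coindexation permitted.
*Carmen₂* and the pronoun do not c-command one another → neither Principle B nor Principle C is at stake; coindexation permitted.
*[Carmen₂'s cousin]₃* c-commands the pronoun but from outside its binding domain, and is not c-commanded by it → coindexation permitted.
*Tamar₄* c-commands the pronoun within its binding domain → coindexation would violate Principle B.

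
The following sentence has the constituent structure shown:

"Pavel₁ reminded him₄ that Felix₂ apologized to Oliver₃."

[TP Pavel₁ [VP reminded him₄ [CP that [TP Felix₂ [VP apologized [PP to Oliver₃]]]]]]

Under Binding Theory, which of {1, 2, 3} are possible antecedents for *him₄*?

none

*him* is a pronoun, so Principle B applies: it must be free in its binding domain.
Binding domain of *him₄*: the matrix TP, whose subject is Pavel₁.
*Pavel₁* c-commands the pronoun within its binding domain → coindexation would violate Principle B.
*Felix₂*: the pronoun c-commands this R-expression → coindexation would violate Principle C on *Felix₂*.
*Oliver₃*: the pronoun c-commands this R-expression → coindexation would violate Principle C on *Oliver₃*.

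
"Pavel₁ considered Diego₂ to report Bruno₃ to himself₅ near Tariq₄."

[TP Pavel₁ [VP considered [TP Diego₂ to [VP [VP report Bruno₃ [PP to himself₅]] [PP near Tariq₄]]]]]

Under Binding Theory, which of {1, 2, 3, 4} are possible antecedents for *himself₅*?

{2, 3}

*himself* is an anaphor, so Principle A applies: it must be bound in its binding domain.
Binding domain of *himself₅*: the embedded TP, whose subject is Diego₂.
*Pavel₁* c-commands the anaphor but is outside its binding domain → cannot satisfy Principle A.
*Diego₂* c-commands the anaphor within its binding domain → licit binder.
*Bruno₃* c-commands the anaphor within its binding domain → licit binder.
*Tariq₄* does not c-command the anaphor → cannot bind it.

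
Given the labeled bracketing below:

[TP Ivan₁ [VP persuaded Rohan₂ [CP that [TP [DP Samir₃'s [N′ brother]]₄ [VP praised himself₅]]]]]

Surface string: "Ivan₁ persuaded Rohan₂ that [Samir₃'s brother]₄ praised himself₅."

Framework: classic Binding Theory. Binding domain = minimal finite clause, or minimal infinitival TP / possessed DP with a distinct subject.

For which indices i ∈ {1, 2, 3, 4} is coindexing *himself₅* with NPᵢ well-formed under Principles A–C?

*himself* is an anaphor, so Principle A applies: it must be bound in its binding domain.
Binding domain of *himself₅*: the embedded TP, whose subject is [Samir₃'s brother]₄.
*Ivan₁* c-commands the anaphor but is outside its binding domain → cannot satisfy Principle A.
*Rohan₂* c-commands the anaphor but is outside its binding domain → cannot satisfy Principle A.
*Samir₃* does not c-command the anaphor → cannot bind it.
*[Samir₃'s brother]₄* c-commands the anaphor within its binding domain → licit binder.

{4}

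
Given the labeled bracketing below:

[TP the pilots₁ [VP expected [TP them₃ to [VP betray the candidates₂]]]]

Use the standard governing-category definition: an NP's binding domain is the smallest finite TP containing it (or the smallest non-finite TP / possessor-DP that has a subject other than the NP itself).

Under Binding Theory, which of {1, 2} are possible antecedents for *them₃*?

*them* is a pronoun, so Principle B applies: it must be free in its binding domain.
Binding domain of *them₃*: the matrix TP, whose subject is the pilots₁.
*the pilots₁* c-commands the pronoun within its binding domain → coindexation would violate Principle B.
*the candidates₂*: the pronoun c-commands this R-expression → coindexation would violate Principle C on *the candidates₂*.

none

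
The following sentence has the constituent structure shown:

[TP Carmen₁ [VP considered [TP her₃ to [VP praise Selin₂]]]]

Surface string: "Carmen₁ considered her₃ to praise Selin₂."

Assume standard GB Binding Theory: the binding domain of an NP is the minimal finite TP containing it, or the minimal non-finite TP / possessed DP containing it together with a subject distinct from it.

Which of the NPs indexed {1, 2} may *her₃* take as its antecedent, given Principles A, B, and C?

*her* is a pronoun, so Principle B applies: it must be free in its binding domain.
Binding domain of *her₃*: the matrix TP, whose subject is Carmen₁.
*Carmen₁* c-commands the pronoun within its binding domain → coindexation would violate Principle B.
*Selin₂*: the pronoun c-commands this R-expression → coindexation would violate Principle C on *Selin₂*.

none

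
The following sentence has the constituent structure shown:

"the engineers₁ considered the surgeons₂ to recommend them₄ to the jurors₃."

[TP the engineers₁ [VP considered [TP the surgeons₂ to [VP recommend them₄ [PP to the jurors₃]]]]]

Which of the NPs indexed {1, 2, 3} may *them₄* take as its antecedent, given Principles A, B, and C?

*them* is a pronoun, so Principle B applies: it must be free in its binding domain.
Binding domain of *them₄*: the embedded TP, whose subject is the surgeons₂.
*the engineers₁* c-commands the pronoun but from outside its binding domain, and is not c-commanded by it → coindexation permitted.
*the surgeons₂* c-commands the pronoun within its binding domain → coindexation would violate Principle B.
*the jurors₃*: the pronoun c-commands this R-expression → coindexation would violate Principle C on *the jurors₃*.

{1}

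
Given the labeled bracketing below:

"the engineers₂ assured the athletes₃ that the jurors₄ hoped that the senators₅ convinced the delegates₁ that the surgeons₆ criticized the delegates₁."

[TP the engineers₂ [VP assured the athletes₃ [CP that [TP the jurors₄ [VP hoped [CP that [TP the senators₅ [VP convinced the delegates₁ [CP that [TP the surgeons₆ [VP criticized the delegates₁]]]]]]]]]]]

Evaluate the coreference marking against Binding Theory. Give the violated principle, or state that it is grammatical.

The two coindexed NPs are *the delegates₁* (the higher occurrence) and *the delegates₁* (the lower occurrence).
*the delegates₁* (the lower occurrence) is an R-expression. Principle C requires it to be free everywhere.
*the delegates₁* (the higher occurrence) c-commands it and carries the same index.
The R-expression is bound → Principle C violation.

Principle C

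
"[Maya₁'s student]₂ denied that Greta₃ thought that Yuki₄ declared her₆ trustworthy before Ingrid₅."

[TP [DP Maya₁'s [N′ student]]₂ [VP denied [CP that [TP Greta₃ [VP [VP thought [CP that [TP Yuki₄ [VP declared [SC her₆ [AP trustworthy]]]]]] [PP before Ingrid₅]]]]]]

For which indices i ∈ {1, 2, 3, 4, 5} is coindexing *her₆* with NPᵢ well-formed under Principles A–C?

{1, 2, 3, 5}

*her* is a pronoun, so Principle B applies: it must be free in its binding domain.
Binding domain of *her₆*: the embedded TP, whose subject is Yuki₄.
*Maya₁* and the pronoun do not c-command one another → neither Principle B nor Principle C is at stake; coindexation permitted.
*[Maya₁'s student]₂* c-commands the pronoun but from outside its binding domain, and is not c-commanded by it → coindexation permitted.
*Greta₃* c-commands the pronoun but from outside its binding domain, and is not c-commanded by it → coindexation permitted.
*Yuki₄* c-commands the pronoun within its binding domain → coindexation would violate Principle B.
*Ingrid₅* and the pronoun do not c-command one another → neither Principle B nor Principle C is at stake; coindexation permitted.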